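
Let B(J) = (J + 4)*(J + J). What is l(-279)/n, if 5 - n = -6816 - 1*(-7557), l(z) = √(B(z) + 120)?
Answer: -√153570/736 ≈ -0.53245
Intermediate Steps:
B(J) = 2*J*(4 + J) (B(J) = (4 + J)*(2*J) = 2*J*(4 + J))
l(z) = √(120 + 2*z*(4 + z)) (l(z) = √(2*z*(4 + z) + 120) = √(120 + 2*z*(4 + z)))
n = -736 (n = 5 - (-6816 - 1*(-7557)) = 5 - (-6816 + 7557) = 5 - 1*741 = 5 - 741 = -736)
l(-279)/n = (√2*√(60 - 279*(4 - 279)))/(-736) = (√2*√(60 - 279*(-275)))*(-1/736) = (√2*√(60 + 76725))*(-1/736) = (√2*√76785)*(-1/736) = √153570*(-1/736) = -√153570/736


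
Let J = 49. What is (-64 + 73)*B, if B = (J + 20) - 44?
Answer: 225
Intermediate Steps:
B = 25 (B = (49 + 20) - 44 = 69 - 44 = 25)
(-64 + 73)*B = (-64 + 73)*25 = 9*25 = 225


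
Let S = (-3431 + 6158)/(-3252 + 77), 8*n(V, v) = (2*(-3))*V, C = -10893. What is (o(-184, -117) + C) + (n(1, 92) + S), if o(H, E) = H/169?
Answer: -23385435877/2146300 ≈ -10896.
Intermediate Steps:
n(V, v) = -3*V/4 (n(V, v) = ((2*(-3))*V)/8 = (-6*V)/8 = -3*V/4)
o(H, E) = H/169 (o(H, E) = H*(1/169) = H/169)
S = -2727/3175 (S = 2727/(-3175) = 2727*(-1/3175) = -2727/3175 ≈ -0.85890)
(o(-184, -117) + C) + (n(1, 92) + S) = ((1/169)*(-184) - 10893) + (-¾*1 - 2727/3175) = (-184/169 - 10893) + (-¾ - 2727/3175) = -1841101/169 - 20433/12700 = -23385435877/2146300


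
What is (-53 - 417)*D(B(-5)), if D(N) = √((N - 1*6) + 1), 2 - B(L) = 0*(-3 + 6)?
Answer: -470*I*√3 ≈ -814.06*I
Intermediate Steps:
B(L) = 2 (B(L) = 2 - 0*(-3 + 6) = 2 - 0*3 = 2 - 1*0 = 2 + 0 = 2)
D(N) = √(-5 + N) (D(N) = √((N - 6) + 1) = √((-6 + N) + 1) = √(-5 + N))
(-53 - 417)*D(B(-5)) = (-53 - 417)*√(-5 + 2) = -470*I*√3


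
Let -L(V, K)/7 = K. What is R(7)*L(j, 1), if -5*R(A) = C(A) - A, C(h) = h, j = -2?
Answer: 0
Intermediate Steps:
L(V, K) = -7*K
R(A) = 0 (R(A) = -(A - A)/5 = -⅕*0 = 0)
R(7)*L(j, 1) = 0*(-7*1) = 0*(-7) = 0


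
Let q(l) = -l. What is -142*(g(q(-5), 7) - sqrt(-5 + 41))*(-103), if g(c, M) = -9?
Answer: -219390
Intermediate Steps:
-142*(g(q(-5), 7) - sqrt(-5 + 41))*(-103) = -142*(-9 - sqrt(-5 + 41))*(-103) = -142*(-9 - sqrt(36))*(-103) = -142*(-9 - 1*6)*(-103) = -142*(-9 - 6)*(-103) = -142*(-15)*(-103) = 2130*(-103) = -219390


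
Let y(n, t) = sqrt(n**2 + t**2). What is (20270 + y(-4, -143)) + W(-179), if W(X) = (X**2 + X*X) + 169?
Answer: 84521 + sqrt(20465) ≈ 84664.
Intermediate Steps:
W(X) = 169 + 2*X**2 (W(X) = (X**2 + X**2) + 169 = 2*X**2 + 169 = 169 + 2*X**2)
(20270 + y(-4, -143)) + W(-179) = (20270 + sqrt((-4)**2 + (-143)**2)) + (169 + 2*(-179)**2) = (20270 + sqrt(16 + 20449)) + (169 + 2*32041) = (20270 + sqrt(20465)) + (169 + 64082) = (20270 + sqrt(20465)) + 64251 = 84521 + sqrt(20465)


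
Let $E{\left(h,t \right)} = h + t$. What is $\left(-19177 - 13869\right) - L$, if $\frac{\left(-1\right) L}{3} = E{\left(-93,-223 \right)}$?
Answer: $-33994$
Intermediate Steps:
$L = 948$ ($L = - 3 \left(-93 - 223\right) = \left(-3\right) \left(-316\right) = 948$)
$\left(-19177 - 13869\right) - L = \left(-19177 - 13869\right) - 948 = -33046 - 948 = -33994$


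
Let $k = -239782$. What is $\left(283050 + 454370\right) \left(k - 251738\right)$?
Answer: $-362456678400$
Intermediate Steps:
$\left(283050 + 454370\right) \left(k - 251738\right) = \left(283050 + 454370\right) \left(-239782 - 251738\right) = 737420 \left(-491520\right) = -362456678400$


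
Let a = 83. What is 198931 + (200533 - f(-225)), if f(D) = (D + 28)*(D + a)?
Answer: 371490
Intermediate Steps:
f(D) = (28 + D)*(83 + D) (f(D) = (D + 28)*(D + 83) = (28 + D)*(83 + D))
198931 + (200533 - f(-225)) = 198931 + (200533 - (2324 + (-225)² + 111*(-225))) = 198931 + (200533 - (2324 + 50625 - 24975)) = 198931 + (200533 - 1*27974) = 198931 + (200533 - 27974) = 198931 + 172559 = 371490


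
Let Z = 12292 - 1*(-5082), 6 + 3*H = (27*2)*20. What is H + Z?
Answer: 17732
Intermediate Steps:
H = 358 (H = -2 + ((27*2)*20)/3 = -2 + (54*20)/3 = -2 + (1/3)*1080 = -2 + 360 = 358)
Z = 17374 (Z = 12292 + 5082 = 17374)
H + Z = 358 + 17374 = 17732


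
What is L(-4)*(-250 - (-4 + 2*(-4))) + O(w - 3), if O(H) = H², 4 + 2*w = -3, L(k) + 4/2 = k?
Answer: 5881/4 ≈ 1470.3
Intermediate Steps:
L(k) = -2 + k
w = -7/2 (w = -2 + (½)*(-3) = -2 - 3/2 = -7/2 ≈ -3.5000)
L(-4)*(-250 - (-4 + 2*(-4))) + O(w - 3) = (-2 - 4)*(-250 - (-4 + 2*(-4))) + (-7/2 - 3)² = -6*(-250 - (-4 - 8)) + (-13/2)² = -6*(-250 - 1*(-12)) + 169/4 = -6*(-250 + 12) + 169/4 = -6*(-238) + 169/4 = 1428 + 169/4 = 5881/4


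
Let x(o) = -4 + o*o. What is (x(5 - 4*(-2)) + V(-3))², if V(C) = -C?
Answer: 28224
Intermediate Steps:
x(o) = -4 + o²
(x(5 - 4*(-2)) + V(-3))² = ((-4 + (5 - 4*(-2))²) - 1*(-3))² = ((-4 + (5 + 8)²) + 3)² = ((-4 + 13²) + 3)² = ((-4 + 169) + 3)² = (165 + 3)² = 168² = 28224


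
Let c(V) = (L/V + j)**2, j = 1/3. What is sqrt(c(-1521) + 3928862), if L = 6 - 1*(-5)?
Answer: sqrt(9089190680158)/1521 ≈ 1982.1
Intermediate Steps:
L = 11 (L = 6 + 5 = 11)
j = 1/3 ≈ 0.33333
c(V) = (1/3 + 11/V)**2 (c(V) = (11/V + 1/3)**2 = (1/3 + 11/V)**2)
sqrt(c(-1521) + 3928862) = sqrt((1/9)*(33 - 1521)**2/(-1521)**2 + 3928862) = sqrt((1/9)*(1/2313441)*(-1488)**2 + 3928862) = sqrt((1/9)*(1/2313441)*2214144 + 3928862) = sqrt(246016/2313441 + 3928862) = sqrt(9089190680158/2313441) = sqrt(9089190680158)/1521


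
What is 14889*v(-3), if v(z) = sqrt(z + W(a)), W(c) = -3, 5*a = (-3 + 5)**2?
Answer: 14889*I*sqrt(6) ≈ 36470.0*I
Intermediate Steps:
a = 4/5 (a = (-3 + 5)**2/5 = (1/5)*2**2 = (1/5)*4 = 4/5 ≈ 0.80000)
v(z) = sqrt(-3 + z) (v(z) = sqrt(z - 3) = sqrt(-3 + z))
14889*v(-3) = 14889*sqrt(-3 - 3) = 14889*sqrt(-6) = 14889*(I*sqrt(6)) = 14889*I*sqrt(6)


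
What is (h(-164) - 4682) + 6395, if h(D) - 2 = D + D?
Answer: 1387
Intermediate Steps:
h(D) = 2 + 2*D (h(D) = 2 + (D + D) = 2 + 2*D)
(h(-164) - 4682) + 6395 = ((2 + 2*(-164)) - 4682) + 6395 = ((2 - 328) - 4682) + 6395 = (-326 - 4682) + 6395 = -5008 + 6395 = 1387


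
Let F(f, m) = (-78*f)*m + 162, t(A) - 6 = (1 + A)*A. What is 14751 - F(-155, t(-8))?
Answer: -734991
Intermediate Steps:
t(A) = 6 + A*(1 + A) (t(A) = 6 + (1 + A)*A = 6 + A*(1 + A))
F(f, m) = 162 - 78*f*m (F(f, m) = -78*f*m + 162 = 162 - 78*f*m)
14751 - F(-155, t(-8)) = 14751 - (162 - 78*(-155)*(6 - 8 + (-8)**2)) = 14751 - (162 - 78*(-155)*(6 - 8 + 64)) = 14751 - (162 - 78*(-155)*62) = 14751 - (162 + 749580) = 14751 - 1*749742 = 14751 - 749742 = -734991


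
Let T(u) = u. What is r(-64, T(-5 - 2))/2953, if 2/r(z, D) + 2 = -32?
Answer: -1/50201 ≈ -1.9920e-5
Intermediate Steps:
r(z, D) = -1/17 (r(z, D) = 2/(-2 - 32) = 2/(-34) = 2*(-1/34) = -1/17)
r(-64, T(-5 - 2))/2953 = -1/17/2953 = -1/17*1/2953 = -1/50201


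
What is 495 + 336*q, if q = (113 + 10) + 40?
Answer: 55263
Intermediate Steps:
q = 163 (q = 123 + 40 = 163)
495 + 336*q = 495 + 336*163 = 495 + 54768 = 55263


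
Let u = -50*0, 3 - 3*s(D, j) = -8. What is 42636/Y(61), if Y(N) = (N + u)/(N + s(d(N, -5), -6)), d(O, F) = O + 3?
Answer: 2757128/61 ≈ 45199.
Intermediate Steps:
d(O, F) = 3 + O
s(D, j) = 11/3 (s(D, j) = 1 - ⅓*(-8) = 1 + 8/3 = 11/3)
u = 0
Y(N) = N/(11/3 + N) (Y(N) = (N + 0)/(N + 11/3) = N/(11/3 + N))
42636/Y(61) = 42636/((3*61/(11 + 3*61))) = 42636/((3*61/(11 + 183))) = 42636/((3*61/194)) = 42636/((3*61*(1/194))) = 42636/(183/194) = 42636*(194/183) = 2757128/61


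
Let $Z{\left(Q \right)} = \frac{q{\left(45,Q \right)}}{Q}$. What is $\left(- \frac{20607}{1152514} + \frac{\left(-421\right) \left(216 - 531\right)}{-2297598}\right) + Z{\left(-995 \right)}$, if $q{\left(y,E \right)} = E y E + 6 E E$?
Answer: $- \frac{11197805298547353}{220667821781} \approx -50745.0$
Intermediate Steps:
$q{\left(y,E \right)} = 6 E^{2} + y E^{2}$ ($q{\left(y,E \right)} = E E y + 6 E^{2} = y E^{2} + 6 E^{2} = 6 E^{2} + y E^{2}$)
$Z{\left(Q \right)} = 51 Q$ ($Z{\left(Q \right)} = \frac{Q^{2} \left(6 + 45\right)}{Q} = \frac{Q^{2} \cdot 51}{Q} = \frac{51 Q^{2}}{Q} = 51 Q$)
$\left(- \frac{20607}{1152514} + \frac{\left(-421\right) \left(216 - 531\right)}{-2297598}\right) + Z{\left(-995 \right)} = \left(- \frac{20607}{1152514} + \frac{\left(-421\right) \left(216 - 531\right)}{-2297598}\right) + 51 \left(-995\right) = \left(\left(-20607\right) \frac{1}{1152514} + \left(-421\right) \left(-315\right) \left(- \frac{1}{2297598}\right)\right) - 50745 = \left(- \frac{20607}{1152514} + 132615 \left(- \frac{1}{2297598}\right)\right) - 50745 = \left(- \frac{20607}{1152514} - \frac{44205}{765866}\right) - 50745 = - \frac{16682270508}{220667821781} - 50745 = - \frac{11197805298547353}{220667821781}$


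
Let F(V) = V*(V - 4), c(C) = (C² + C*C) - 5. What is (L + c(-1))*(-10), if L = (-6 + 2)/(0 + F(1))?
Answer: 50/3 ≈ 16.667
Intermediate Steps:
c(C) = -5 + 2*C² (c(C) = (C² + C²) - 5 = 2*C² - 5 = -5 + 2*C²)
F(V) = V*(-4 + V)
L = 4/3 (L = (-6 + 2)/(0 + 1*(-4 + 1)) = -4/(0 + 1*(-3)) = -4/(0 - 3) = -4/(-3) = -4*(-⅓) = 4/3 ≈ 1.3333)
(L + c(-1))*(-10) = (4/3 + (-5 + 2*(-1)²))*(-10) = (4/3 + (-5 + 2*1))*(-10) = (4/3 + (-5 + 2))*(-10) = (4/3 - 3)*(-10) = -5/3*(-10) = 50/3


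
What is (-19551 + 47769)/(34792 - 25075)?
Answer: 9406/3239 ≈ 2.9040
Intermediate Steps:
(-19551 + 47769)/(34792 - 25075) = 28218/9717 = 28218*(1/9717) = 9406/3239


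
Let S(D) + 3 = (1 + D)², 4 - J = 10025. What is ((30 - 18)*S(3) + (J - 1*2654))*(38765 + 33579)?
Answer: -905674536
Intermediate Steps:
J = -10021 (J = 4 - 1*10025 = 4 - 10025 = -10021)
S(D) = -3 + (1 + D)²
((30 - 18)*S(3) + (J - 1*2654))*(38765 + 33579) = ((30 - 18)*(-3 + (1 + 3)²) + (-10021 - 1*2654))*(38765 + 33579) = (12*(-3 + 4²) + (-10021 - 2654))*72344 = (12*(-3 + 16) - 12675)*72344 = (12*13 - 12675)*72344 = (156 - 12675)*72344 = -12519*72344 = -905674536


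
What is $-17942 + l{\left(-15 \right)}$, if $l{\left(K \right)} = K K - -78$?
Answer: $-17639$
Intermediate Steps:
$l{\left(K \right)} = 78 + K^{2}$ ($l{\left(K \right)} = K^{2} + 78 = 78 + K^{2}$)
$-17942 + l{\left(-15 \right)} = -17942 + \left(78 + \left(-15\right)^{2}\right) = -17942 + \left(78 + 225\right) = -17942 + 303 = -17639$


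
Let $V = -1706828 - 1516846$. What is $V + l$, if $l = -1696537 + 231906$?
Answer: $-4688305$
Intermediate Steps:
$l = -1464631$
$V = -3223674$
$V + l = -3223674 - 1464631 = -4688305$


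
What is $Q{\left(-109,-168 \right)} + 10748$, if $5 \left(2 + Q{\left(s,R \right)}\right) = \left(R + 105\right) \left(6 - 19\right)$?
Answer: $\frac{54549}{5} \approx 10910.0$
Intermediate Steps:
$Q{\left(s,R \right)} = -275 - \frac{13 R}{5}$ ($Q{\left(s,R \right)} = -2 + \frac{\left(R + 105\right) \left(6 - 19\right)}{5} = -2 + \frac{\left(105 + R\right) \left(-13\right)}{5} = -2 + \frac{-1365 - 13 R}{5} = -2 - \left(273 + \frac{13 R}{5}\right) = -275 - \frac{13 R}{5}$)
$Q{\left(-109,-168 \right)} + 10748 = \left(-275 - - \frac{2184}{5}\right) + 10748 = \left(-275 + \frac{2184}{5}\right) + 10748 = \frac{809}{5} + 10748 = \frac{54549}{5}$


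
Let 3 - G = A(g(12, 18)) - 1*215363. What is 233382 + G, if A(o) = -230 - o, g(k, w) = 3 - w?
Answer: 448963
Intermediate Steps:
G = 215581 (G = 3 - ((-230 - (3 - 1*18)) - 1*215363) = 3 - ((-230 - (3 - 18)) - 215363) = 3 - ((-230 - 1*(-15)) - 215363) = 3 - ((-230 + 15) - 215363) = 3 - (-215 - 215363) = 3 - 1*(-215578) = 3 + 215578 = 215581)
233382 + G = 233382 + 215581 = 448963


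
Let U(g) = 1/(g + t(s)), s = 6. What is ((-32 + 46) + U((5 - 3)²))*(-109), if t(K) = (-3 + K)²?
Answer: -19947/13 ≈ -1534.4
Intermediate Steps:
U(g) = 1/(9 + g) (U(g) = 1/(g + (-3 + 6)²) = 1/(g + 3²) = 1/(g + 9) = 1/(9 + g))
((-32 + 46) + U((5 - 3)²))*(-109) = ((-32 + 46) + 1/(9 + (5 - 3)²))*(-109) = (14 + 1/(9 + 2²))*(-109) = (14 + 1/(9 + 4))*(-109) = (14 + 1/13)*(-109) = (183/13)*(-109) = -19947/13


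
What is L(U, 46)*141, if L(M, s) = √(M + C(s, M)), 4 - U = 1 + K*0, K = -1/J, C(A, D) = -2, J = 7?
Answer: 141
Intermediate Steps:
K = -⅐ (K = -1/7 = -1*⅐ = -⅐ ≈ -0.14286)
U = 3 (U = 4 - (1 - ⅐*0) = 4 - (1 + 0) = 4 - 1*1 = 4 - 1 = 3)
L(M, s) = √(-2 + M) (L(M, s) = √(M - 2) = √(-2 + M))
L(U, 46)*141 = √(-2 + 3)*141 = √1*141 = 1*141 = 141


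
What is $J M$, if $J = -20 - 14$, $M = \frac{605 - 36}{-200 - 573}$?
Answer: $\frac{19346}{773} \approx 25.027$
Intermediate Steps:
$M = - \frac{569}{773}$ ($M = \frac{569}{-773} = 569 \left(- \frac{1}{773}\right) = - \frac{569}{773} \approx -0.73609$)
$J = -34$
$J M = \left(-34\right) \left(- \frac{569}{773}\right) = \frac{19346}{773}$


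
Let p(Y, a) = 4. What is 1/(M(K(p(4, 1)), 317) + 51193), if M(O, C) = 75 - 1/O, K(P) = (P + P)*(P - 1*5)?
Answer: 8/410145 ≈ 1.9505e-5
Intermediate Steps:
K(P) = 2*P*(-5 + P) (K(P) = (2*P)*(P - 5) = (2*P)*(-5 + P) = 2*P*(-5 + P))
1/(M(K(p(4, 1)), 317) + 51193) = 1/((75 - 1/(2*4*(-5 + 4))) + 51193) = 1/((75 - 1/(2*4*(-1))) + 51193) = 1/((75 - 1/(-8)) + 51193) = 1/((75 - 1*(-⅛)) + 51193) = 1/((75 + ⅛) + 51193) = 1/(601/8 + 51193) = 1/(410145/8) = 8/410145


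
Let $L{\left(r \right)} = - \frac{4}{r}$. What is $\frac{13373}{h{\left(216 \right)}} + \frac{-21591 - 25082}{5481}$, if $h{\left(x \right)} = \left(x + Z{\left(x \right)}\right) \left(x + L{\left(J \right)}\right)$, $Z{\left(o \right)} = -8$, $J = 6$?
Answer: $- \frac{6051465425}{736471008} \approx -8.2168$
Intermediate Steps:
$h{\left(x \right)} = \left(-8 + x\right) \left(- \frac{2}{3} + x\right)$ ($h{\left(x \right)} = \left(x - 8\right) \left(x - \frac{4}{6}\right) = \left(-8 + x\right) \left(x - \frac{2}{3}\right) = \left(-8 + x\right) \left(- \frac{2}{3} + x\right)$)
$\frac{13373}{h{\left(216 \right)}} + \frac{-21591 - 25082}{5481} = \frac{13373}{\frac{16}{3} + 216^{2} - 1872} + \frac{-21591 - 25082}{5481} = \frac{13373}{\frac{16}{3} + 46656 - 1872} - \frac{46673}{5481} = \frac{13373}{\frac{134368}{3}} - \frac{46673}{5481} = 13373 \cdot \frac{3}{134368} - \frac{46673}{5481} = \frac{40119}{134368} - \frac{46673}{5481} = - \frac{6051465425}{736471008}$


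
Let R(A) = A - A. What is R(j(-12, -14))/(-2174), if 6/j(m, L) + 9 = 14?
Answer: 0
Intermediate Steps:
j(m, L) = 6/5 (j(m, L) = 6/(-9 + 14) = 6/5)
R(A) = 0
R(j(-12, -14))/(-2174) = 0/(-2174) = 0*(-1/2174) = 0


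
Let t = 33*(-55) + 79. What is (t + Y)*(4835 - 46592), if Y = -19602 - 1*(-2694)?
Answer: 778517508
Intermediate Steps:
t = -1736 (t = -1815 + 79 = -1736)
Y = -16908 (Y = -19602 + 2694 = -16908)
(t + Y)*(4835 - 46592) = (-1736 - 16908)*(4835 - 46592) = -18644*(-41757) = 778517508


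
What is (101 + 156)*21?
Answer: 5397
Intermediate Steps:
(101 + 156)*21 = 257*21 = 5397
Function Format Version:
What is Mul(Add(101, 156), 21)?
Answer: 5397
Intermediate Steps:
Mul(Add(101, 156), 21) = Mul(257, 21) = 5397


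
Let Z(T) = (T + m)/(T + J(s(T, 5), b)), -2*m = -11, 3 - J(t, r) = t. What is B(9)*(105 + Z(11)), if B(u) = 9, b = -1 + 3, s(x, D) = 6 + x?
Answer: 1791/2 ≈ 895.50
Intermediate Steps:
b = 2
J(t, r) = 3 - t
m = 11/2 (m = -½*(-11) = 11/2 ≈ 5.5000)
Z(T) = -11/6 - T/3 (Z(T) = (T + 11/2)/(T + (3 - (6 + T))) = (11/2 + T)/(T + (3 + (-6 - T))) = (11/2 + T)/(T + (-3 - T)) = (11/2 + T)/(-3) = (11/2 + T)*(-⅓) = -11/6 - T/3)
B(9)*(105 + Z(11)) = 9*(105 + (-11/6 - ⅓*11)) = 9*(105 + (-11/6 - 11/3)) = 9*(105 - 11/2) = 9*(199/2) = 1791/2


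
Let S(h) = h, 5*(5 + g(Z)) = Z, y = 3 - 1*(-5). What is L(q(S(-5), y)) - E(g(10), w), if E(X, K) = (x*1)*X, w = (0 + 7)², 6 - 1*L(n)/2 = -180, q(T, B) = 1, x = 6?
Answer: 390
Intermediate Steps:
y = 8 (y = 3 + 5 = 8)
g(Z) = -5 + Z/5
L(n) = 372 (L(n) = 12 - 2*(-180) = 12 + 360 = 372)
w = 49 (w = 7² = 49)
E(X, K) = 6*X (E(X, K) = (6*1)*X = 6*X)
L(q(S(-5), y)) - E(g(10), w) = 372 - 6*(-5 + (⅕)*10) = 372 - 6*(-5 + 2) = 372 - 6*(-3) = 372 - 1*(-18) = 372 + 18 = 390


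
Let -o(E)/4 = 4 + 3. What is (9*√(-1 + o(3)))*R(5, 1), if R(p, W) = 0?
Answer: 0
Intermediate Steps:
o(E) = -28 (o(E) = -4*(4 + 3) = -4*7 = -28)
(9*√(-1 + o(3)))*R(5, 1) = (9*√(-1 - 28))*0 = (9*√(-29))*0 = (9*(I*√29))*0 = (9*I*√29)*0 = 0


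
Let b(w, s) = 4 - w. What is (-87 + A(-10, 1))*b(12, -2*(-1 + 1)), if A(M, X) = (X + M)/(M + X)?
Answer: 688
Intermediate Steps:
A(M, X) = 1 (A(M, X) = (M + X)/(M + X) = 1)
(-87 + A(-10, 1))*b(12, -2*(-1 + 1)) = (-87 + 1)*(4 - 1*12) = -86*(4 - 12) = -86*(-8) = 688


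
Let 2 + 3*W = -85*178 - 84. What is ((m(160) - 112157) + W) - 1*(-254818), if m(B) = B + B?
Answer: 137909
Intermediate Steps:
W = -5072 (W = -⅔ + (-85*178 - 84)/3 = -⅔ + (-15130 - 84)/3 = -⅔ + (⅓)*(-15214) = -⅔ - 15214/3 = -5072)
m(B) = 2*B
((m(160) - 112157) + W) - 1*(-254818) = ((2*160 - 112157) - 5072) - 1*(-254818) = ((320 - 112157) - 5072) + 254818 = (-111837 - 5072) + 254818 = -116909 + 254818 = 137909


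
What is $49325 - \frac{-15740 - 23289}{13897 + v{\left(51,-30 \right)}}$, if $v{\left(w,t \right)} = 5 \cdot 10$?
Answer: $\frac{687974804}{13947} \approx 49328.0$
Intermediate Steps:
$v{\left(w,t \right)} = 50$
$49325 - \frac{-15740 - 23289}{13897 + v{\left(51,-30 \right)}} = 49325 - \frac{-15740 - 23289}{13897 + 50} = 49325 - - \frac{39029}{13947} = 49325 + \frac{39029}{13947} = \frac{687974804}{13947}$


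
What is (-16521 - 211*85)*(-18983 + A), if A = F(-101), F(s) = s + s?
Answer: 661038360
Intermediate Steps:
F(s) = 2*s
A = -202 (A = 2*(-101) = -202)
(-16521 - 211*85)*(-18983 + A) = (-16521 - 211*85)*(-18983 - 202) = (-16521 - 17935)*(-19185) = -34456*(-19185) = 661038360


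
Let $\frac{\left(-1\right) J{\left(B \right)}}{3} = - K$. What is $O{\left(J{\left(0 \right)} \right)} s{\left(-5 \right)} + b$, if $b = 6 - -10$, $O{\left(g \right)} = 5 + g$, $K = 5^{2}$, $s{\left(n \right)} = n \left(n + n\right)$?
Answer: $4016$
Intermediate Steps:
$s{\left(n \right)} = 2 n^{2}$ ($s{\left(n \right)} = n 2 n = 2 n^{2}$)
$K = 25$
$J{\left(B \right)} = 75$ ($J{\left(B \right)} = - 3 \left(\left(-1\right) 25\right) = \left(-3\right) \left(-25\right) = 75$)
$b = 16$ ($b = 6 + 10 = 16$)
$O{\left(J{\left(0 \right)} \right)} s{\left(-5 \right)} + b = \left(5 + 75\right) 2 \left(-5\right)^{2} + 16 = 80 \cdot 2 \cdot 25 + 16 = 80 \cdot 50 + 16 = 4000 + 16 = 4016$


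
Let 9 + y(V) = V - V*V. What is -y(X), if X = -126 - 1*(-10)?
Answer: 13581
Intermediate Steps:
X = -116 (X = -126 + 10 = -116)
y(V) = -9 + V - V² (y(V) = -9 + (V - V*V) = -9 + (V - V²) = -9 + V - V²)
-y(X) = -(-9 - 116 - 1*(-116)²) = -(-9 - 116 - 1*13456) = -(-9 - 116 - 13456) = -1*(-13581) = 13581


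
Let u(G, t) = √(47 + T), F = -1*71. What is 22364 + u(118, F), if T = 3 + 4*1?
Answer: 22364 + 3*√6 ≈ 22371.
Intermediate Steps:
F = -71
T = 7 (T = 3 + 4 = 7)
u(G, t) = 3*√6 (u(G, t) = √(47 + 7) = √54 = 3*√6)
22364 + u(118, F) = 22364 + 3*√6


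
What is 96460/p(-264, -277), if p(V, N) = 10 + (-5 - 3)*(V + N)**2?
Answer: -48230/1170719 ≈ -0.041197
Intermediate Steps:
p(V, N) = 10 - 8*(N + V)**2
96460/p(-264, -277) = 96460/(10 - 8*(-277 - 264)**2) = 96460/(10 - 8*(-541)**2) = 96460/(10 - 8*292681) = 96460/(10 - 2341448) = 96460/(-2341438) = 96460*(-1/2341438) = -48230/1170719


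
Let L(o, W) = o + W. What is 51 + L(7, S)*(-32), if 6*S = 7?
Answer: -631/3 ≈ -210.33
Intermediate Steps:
S = 7/6 (S = (⅙)*7 = 7/6 ≈ 1.1667)
L(o, W) = W + o
51 + L(7, S)*(-32) = 51 + (7/6 + 7)*(-32) = 51 + (49/6)*(-32) = 51 - 784/3 = -631/3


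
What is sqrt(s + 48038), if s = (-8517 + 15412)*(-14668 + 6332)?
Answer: I*sqrt(57428682) ≈ 7578.2*I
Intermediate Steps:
s = -57476720 (s = 6895*(-8336) = -57476720)
sqrt(s + 48038) = sqrt(-57476720 + 48038) = sqrt(-57428682) = I*sqrt(57428682)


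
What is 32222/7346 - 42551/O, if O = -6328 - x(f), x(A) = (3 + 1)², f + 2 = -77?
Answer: 258498007/23301512 ≈ 11.094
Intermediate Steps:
f = -79 (f = -2 - 77 = -79)
x(A) = 16 (x(A) = 4² = 16)
O = -6344 (O = -6328 - 1*16 = -6328 - 16 = -6344)
32222/7346 - 42551/O = 32222/7346 - 42551/(-6344) = 32222*(1/7346) - 42551*(-1/6344) = 16111/3673 + 42551/6344 = 258498007/23301512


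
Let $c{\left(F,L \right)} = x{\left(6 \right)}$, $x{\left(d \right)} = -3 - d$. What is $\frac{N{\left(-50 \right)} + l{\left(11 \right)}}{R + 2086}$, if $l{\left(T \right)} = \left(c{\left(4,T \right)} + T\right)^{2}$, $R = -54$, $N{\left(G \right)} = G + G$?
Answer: $- \frac{6}{127} \approx -0.047244$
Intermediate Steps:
$c{\left(F,L \right)} = -9$ ($c{\left(F,L \right)} = -3 - 6 = -9$)
$N{\left(G \right)} = 2 G$
$l{\left(T \right)} = \left(-9 + T\right)^{2}$
$\frac{N{\left(-50 \right)} + l{\left(11 \right)}}{R + 2086} = \frac{2 \left(-50\right) + \left(-9 + 11\right)^{2}}{-54 + 2086} = \frac{-100 + 2^{2}}{2032} = \left(-100 + 4\right) \frac{1}{2032} = \left(-96\right) \frac{1}{2032} = - \frac{6}{127}$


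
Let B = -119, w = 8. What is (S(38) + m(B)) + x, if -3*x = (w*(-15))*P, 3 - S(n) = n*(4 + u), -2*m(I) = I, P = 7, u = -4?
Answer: 685/2 ≈ 342.50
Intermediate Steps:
m(I) = -I/2
S(n) = 3 (S(n) = 3 - n*(4 - 4) = 3 - n*0 = 3 - 1*0 = 3 + 0 = 3)
x = 280 (x = -8*(-15)*7/3 = -(-40)*7 = -⅓*(-840) = 280)
(S(38) + m(B)) + x = (3 - ½*(-119)) + 280 = (3 + 119/2) + 280 = 125/2 + 280 = 685/2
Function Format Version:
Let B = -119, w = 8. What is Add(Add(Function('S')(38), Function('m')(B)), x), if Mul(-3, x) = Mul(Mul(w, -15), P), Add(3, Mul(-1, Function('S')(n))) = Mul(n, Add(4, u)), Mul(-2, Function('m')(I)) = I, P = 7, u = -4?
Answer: Rational(685, 2) ≈ 342.50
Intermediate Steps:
Function('m')(I) = Mul(Rational(-1, 2), I)
Function('S')(n) = 3 (Function('S')(n) = Add(3, Mul(-1, Mul(n, Add(4, -4)))) = Add(3, Mul(-1, Mul(n, 0))) = Add(3, Mul(-1, 0)) = Add(3, 0) = 3)
x = 280 (x = Mul(Rational(-1, 3), Mul(Mul(8, -15), 7)) = Mul(Rational(-1, 3), Mul(-120, 7)) = Mul(Rational(-1, 3), -840) = 280)
Add(Add(Function('S')(38), Function('m')(B)), x) = Add(Add(3, Mul(Rational(-1, 2), -119)), 280) = Add(Add(3, Rational(119, 2)), 280) = Add(Rational(125, 2), 280) = Rational(685, 2)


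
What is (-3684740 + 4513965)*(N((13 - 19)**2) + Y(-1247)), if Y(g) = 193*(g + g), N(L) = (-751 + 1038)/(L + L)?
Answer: -28737901048825/72 ≈ -3.9914e+11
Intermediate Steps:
N(L) = 287/(2*L) (N(L) = 287/((2*L)) = 287*(1/(2*L)) = 287/(2*L))
Y(g) = 386*g (Y(g) = 193*(2*g) = 386*g)
(-3684740 + 4513965)*(N((13 - 19)**2) + Y(-1247)) = (-3684740 + 4513965)*(287/(2*((13 - 19)**2)) + 386*(-1247)) = 829225*(287/(2*((-6)**2)) - 481342) = 829225*((287/2)/36 - 481342) = 829225*((287/2)*(1/36) - 481342) = 829225*(287/72 - 481342) = 829225*(-34656337/72) = -28737901048825/72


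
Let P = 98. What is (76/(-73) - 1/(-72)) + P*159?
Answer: 81893593/5256 ≈ 15581.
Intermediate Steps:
(76/(-73) - 1/(-72)) + P*159 = (76/(-73) - 1/(-72)) + 98*159 = (76*(-1/73) - 1*(-1/72)) + 15582 = (-76/73 + 1/72) + 15582 = -5399/5256 + 15582 = 81893593/5256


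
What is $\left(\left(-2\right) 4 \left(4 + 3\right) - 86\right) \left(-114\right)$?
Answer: $16188$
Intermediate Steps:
$\left(\left(-2\right) 4 \left(4 + 3\right) - 86\right) \left(-114\right) = \left(\left(-8\right) 7 - 86\right) \left(-114\right) = \left(-56 - 86\right) \left(-114\right) = \left(-142\right) \left(-114\right) = 16188$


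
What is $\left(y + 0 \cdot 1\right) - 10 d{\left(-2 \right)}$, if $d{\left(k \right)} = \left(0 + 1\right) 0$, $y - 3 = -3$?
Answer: $0$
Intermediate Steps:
$y = 0$ ($y = 3 - 3 = 0$)
$d{\left(k \right)} = 0$ ($d{\left(k \right)} = 1 \cdot 0 = 0$)
$\left(y + 0 \cdot 1\right) - 10 d{\left(-2 \right)} = \left(0 + 0 \cdot 1\right) - 0 = \left(0 + 0\right) + 0 = 0 + 0 = 0$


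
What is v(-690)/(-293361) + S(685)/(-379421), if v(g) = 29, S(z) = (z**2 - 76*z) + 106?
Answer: -122422041040/111307323981 ≈ -1.0999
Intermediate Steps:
S(z) = 106 + z**2 - 76*z
v(-690)/(-293361) + S(685)/(-379421) = 29/(-293361) + (106 + 685**2 - 76*685)/(-379421) = 29*(-1/293361) + (106 + 469225 - 52060)*(-1/379421) = -29/293361 + 417271*(-1/379421) = -29/293361 - 417271/379421 = -122422041040/111307323981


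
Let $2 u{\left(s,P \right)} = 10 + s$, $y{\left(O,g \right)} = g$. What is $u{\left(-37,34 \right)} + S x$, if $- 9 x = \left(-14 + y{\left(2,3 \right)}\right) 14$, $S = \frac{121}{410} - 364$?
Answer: $- \frac{23014141}{3690} \approx -6236.9$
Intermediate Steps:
$u{\left(s,P \right)} = 5 + \frac{s}{2}$ ($u{\left(s,P \right)} = \frac{10 + s}{2} = 5 + \frac{s}{2}$)
$S = - \frac{149119}{410}$ ($S = 121 \cdot \frac{1}{410} - 364 = \frac{121}{410} - 364 = - \frac{149119}{410} \approx -363.71$)
$x = \frac{154}{9}$ ($x = - \frac{\left(-14 + 3\right) 14}{9} = - \frac{\left(-11\right) 14}{9} = \left(- \frac{1}{9}\right) \left(-154\right) = \frac{154}{9} \approx 17.111$)
$u{\left(-37,34 \right)} + S x = \left(5 + \frac{1}{2} \left(-37\right)\right) - \frac{11482163}{1845} = \left(5 - \frac{37}{2}\right) - \frac{11482163}{1845} = - \frac{27}{2} - \frac{11482163}{1845} = - \frac{23014141}{3690}$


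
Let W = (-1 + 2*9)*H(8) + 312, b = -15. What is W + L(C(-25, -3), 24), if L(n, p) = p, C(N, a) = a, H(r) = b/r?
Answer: 2433/8 ≈ 304.13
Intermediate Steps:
H(r) = -15/r
W = 2241/8 (W = (-1 + 2*9)*(-15/8) + 312 = (-1 + 18)*(-15*1/8) + 312 = 17*(-15/8) + 312 = -255/8 + 312 = 2241/8 ≈ 280.13)
W + L(C(-25, -3), 24) = 2241/8 + 24 = 2433/8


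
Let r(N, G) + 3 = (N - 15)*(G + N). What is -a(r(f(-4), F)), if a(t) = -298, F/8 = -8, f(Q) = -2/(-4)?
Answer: 298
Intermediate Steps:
f(Q) = 1/2 (f(Q) = -2*(-1/4) = 1/2)
F = -64 (F = 8*(-8) = -64)
r(N, G) = -3 + (-15 + N)*(G + N) (r(N, G) = -3 + (N - 15)*(G + N) = -3 + (-15 + N)*(G + N))
-a(r(f(-4), F)) = -1*(-298) = 298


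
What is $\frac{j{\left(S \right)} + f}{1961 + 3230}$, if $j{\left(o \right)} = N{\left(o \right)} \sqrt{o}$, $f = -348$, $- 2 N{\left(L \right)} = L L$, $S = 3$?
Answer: $- \frac{12}{179} - \frac{9 \sqrt{3}}{10382} \approx -0.068541$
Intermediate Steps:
$N{\left(L \right)} = - \frac{L^{2}}{2}$ ($N{\left(L \right)} = - \frac{L L}{2} = - \frac{L^{2}}{2}$)
$j{\left(o \right)} = - \frac{o^{\frac{5}{2}}}{2}$ ($j{\left(o \right)} = - \frac{o^{2}}{2} \sqrt{o} = - \frac{o^{\frac{5}{2}}}{2}$)
$\frac{j{\left(S \right)} + f}{1961 + 3230} = \frac{- \frac{3^{\frac{5}{2}}}{2} - 348}{1961 + 3230} = \frac{- \frac{9 \sqrt{3}}{2} - 348}{5191} = \left(- \frac{9 \sqrt{3}}{2} - 348\right) \frac{1}{5191} = \left(-348 - \frac{9 \sqrt{3}}{2}\right) \frac{1}{5191} = - \frac{12}{179} - \frac{9 \sqrt{3}}{10382}$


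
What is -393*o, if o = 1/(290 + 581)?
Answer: -393/871 ≈ -0.45121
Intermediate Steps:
o = 1/871 ≈ 0.0011481
-393*o = -393*1/871 = -393/871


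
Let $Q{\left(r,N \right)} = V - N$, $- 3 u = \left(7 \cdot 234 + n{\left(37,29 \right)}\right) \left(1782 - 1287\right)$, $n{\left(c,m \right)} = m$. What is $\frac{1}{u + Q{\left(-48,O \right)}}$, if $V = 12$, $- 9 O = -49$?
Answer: $- \frac{9}{2475436} \approx -3.6357 \cdot 10^{-6}$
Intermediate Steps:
$O = \frac{49}{9}$ ($O = \left(- \frac{1}{9}\right) \left(-49\right) = \frac{49}{9} \approx 5.4444$)
$u = -275055$ ($u = - \frac{\left(7 \cdot 234 + 29\right) \left(1782 - 1287\right)}{3} = - \frac{\left(1638 + 29\right) 495}{3} = - \frac{1667 \cdot 495}{3} = \left(- \frac{1}{3}\right) 825165 = -275055$)
$Q{\left(r,N \right)} = 12 - N$
$\frac{1}{u + Q{\left(-48,O \right)}} = \frac{1}{-275055 + \left(12 - \frac{49}{9}\right)} = \frac{1}{-275055 + \frac{59}{9}} = \frac{1}{- \frac{2475436}{9}} = - \frac{9}{2475436}$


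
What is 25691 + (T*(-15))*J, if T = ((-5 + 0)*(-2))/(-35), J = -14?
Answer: 25631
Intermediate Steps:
T = -2/7 (T = -5*(-2)*(-1/35) = 10*(-1/35) = -2/7 ≈ -0.28571)
25691 + (T*(-15))*J = 25691 - 2/7*(-15)*(-14) = 25691 + (30/7)*(-14) = 25691 - 60 = 25631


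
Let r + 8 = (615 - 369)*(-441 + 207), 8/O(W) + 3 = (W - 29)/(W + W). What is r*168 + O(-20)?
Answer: -686719136/71 ≈ -9.6721e+6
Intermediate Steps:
O(W) = 8/(-3 + (-29 + W)/(2*W)) (O(W) = 8/(-3 + (W - 29)/(W + W)) = 8/(-3 + (-29 + W)/((2*W))) = 8/(-3 + (-29 + W)*(1/(2*W))) = 8/(-3 + (-29 + W)/(2*W)))
r = -57572 (r = -8 + (615 - 369)*(-441 + 207) = -8 + 246*(-234) = -8 - 57564 = -57572)
r*168 + O(-20) = -57572*168 - 16*(-20)/(29 + 5*(-20)) = -9672096 - 16*(-20)/(29 - 100) = -9672096 - 16*(-20)/(-71) = -9672096 - 16*(-20)*(-1/71) = -9672096 - 320/71 = -686719136/71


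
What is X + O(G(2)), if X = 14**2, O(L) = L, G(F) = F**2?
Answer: 200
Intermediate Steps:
X = 196
X + O(G(2)) = 196 + 2**2 = 196 + 4 = 200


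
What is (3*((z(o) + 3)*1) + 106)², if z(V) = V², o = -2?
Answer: 16129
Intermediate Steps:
(3*((z(o) + 3)*1) + 106)² = (3*(((-2)² + 3)*1) + 106)² = (3*((4 + 3)*1) + 106)² = (3*(7*1) + 106)² = (3*7 + 106)² = (21 + 106)² = 127² = 16129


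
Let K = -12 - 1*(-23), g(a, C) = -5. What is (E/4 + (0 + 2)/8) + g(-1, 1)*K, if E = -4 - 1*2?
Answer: -225/4 ≈ -56.250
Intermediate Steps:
E = -6 (E = -4 - 2 = -6)
K = 11 (K = -12 + 23 = 11)
(E/4 + (0 + 2)/8) + g(-1, 1)*K = (-6/4 + (0 + 2)/8) - 5*11 = (-6*1/4 + 2*(1/8)) - 55 = (-3/2 + 1/4) - 55 = -5/4 - 55 = -225/4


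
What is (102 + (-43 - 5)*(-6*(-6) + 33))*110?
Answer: -353100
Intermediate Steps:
(102 + (-43 - 5)*(-6*(-6) + 33))*110 = (102 - 48*(36 + 33))*110 = (102 - 48*69)*110 = (102 - 3312)*110 = -3210*110 = -353100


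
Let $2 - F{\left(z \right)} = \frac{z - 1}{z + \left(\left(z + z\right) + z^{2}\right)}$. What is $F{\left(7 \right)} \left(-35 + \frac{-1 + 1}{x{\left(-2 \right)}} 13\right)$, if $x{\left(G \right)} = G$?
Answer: $-67$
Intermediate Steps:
$F{\left(z \right)} = 2 - \frac{-1 + z}{z^{2} + 3 z}$ ($F{\left(z \right)} = 2 - \frac{z - 1}{z + \left(\left(z + z\right) + z^{2}\right)} = 2 - \frac{-1 + z}{z + \left(2 z + z^{2}\right)} = 2 - \frac{-1 + z}{z + \left(z^{2} + 2 z\right)} = 2 - \frac{-1 + z}{z^{2} + 3 z}$)
$F{\left(7 \right)} \left(-35 + \frac{-1 + 1}{x{\left(-2 \right)}} 13\right) = \frac{1 + 2 \cdot 7^{2} + 5 \cdot 7}{7 \left(3 + 7\right)} \left(-35 + \frac{-1 + 1}{-2} \cdot 13\right) = \frac{1 + 2 \cdot 49 + 35}{7 \cdot 10} \left(-35 + 0 \left(- \frac{1}{2}\right) 13\right) = \frac{1}{7} \cdot \frac{1}{10} \left(1 + 98 + 35\right) \left(-35 + 0 \cdot 13\right) = \frac{1}{7} \cdot \frac{1}{10} \cdot 134 \left(-35 + 0\right) = \frac{67}{35} \left(-35\right) = -67$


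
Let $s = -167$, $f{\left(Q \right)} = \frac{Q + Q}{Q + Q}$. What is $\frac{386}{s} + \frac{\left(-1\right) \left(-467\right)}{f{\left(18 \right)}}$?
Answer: $\frac{77603}{167} \approx 464.69$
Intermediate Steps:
$f{\left(Q \right)} = 1$ ($f{\left(Q \right)} = \frac{2 Q}{2 Q} = 2 Q \frac{1}{2 Q} = 1$)
$\frac{386}{s} + \frac{\left(-1\right) \left(-467\right)}{f{\left(18 \right)}} = \frac{386}{-167} + \frac{\left(-1\right) \left(-467\right)}{1} = 386 \left(- \frac{1}{167}\right) + 467 \cdot 1 = - \frac{386}{167} + 467 = \frac{77603}{167}$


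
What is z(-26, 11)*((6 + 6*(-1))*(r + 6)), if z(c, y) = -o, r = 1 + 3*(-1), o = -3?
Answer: 0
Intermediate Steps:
r = -2 (r = 1 - 3 = -2)
z(c, y) = 3 (z(c, y) = -1*(-3) = 3)
z(-26, 11)*((6 + 6*(-1))*(r + 6)) = 3*((6 + 6*(-1))*(-2 + 6)) = 3*((6 - 6)*4) = 3*(0*4) = 3*0 = 0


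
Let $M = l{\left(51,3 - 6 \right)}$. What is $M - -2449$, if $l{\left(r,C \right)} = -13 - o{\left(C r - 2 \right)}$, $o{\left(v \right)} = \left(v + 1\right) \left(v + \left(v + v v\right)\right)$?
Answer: $3654546$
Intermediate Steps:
$o{\left(v \right)} = \left(1 + v\right) \left(v^{2} + 2 v\right)$ ($o{\left(v \right)} = \left(1 + v\right) \left(v + \left(v + v^{2}\right)\right) = \left(1 + v\right) \left(v^{2} + 2 v\right)$)
$l{\left(r,C \right)} = -13 - \left(-2 + C r\right) \left(-4 + \left(-2 + C r\right)^{2} + 3 C r\right)$ ($l{\left(r,C \right)} = -13 - \left(C r - 2\right) \left(2 + \left(C r - 2\right)^{2} + 3 \left(C r - 2\right)\right) = -13 - \left(-2 + C r\right) \left(2 + \left(-2 + C r\right)^{2} + 3 \left(-2 + C r\right)\right) = -13 - \left(-2 + C r\right) \left(2 + \left(-2 + C r\right)^{2} + \left(-6 + 3 C r\right)\right) = -13 - \left(-2 + C r\right) \left(-4 + \left(-2 + C r\right)^{2} + 3 C r\right)$)
$M = 3652097$ ($M = -13 - \left(-2 + \left(3 - 6\right) 51\right) \left(-4 + \left(-2 + \left(3 - 6\right) 51\right)^{2} + 3 \left(3 - 6\right) 51\right) = -13 - \left(-2 - 153\right) \left(-4 + \left(-2 - 153\right)^{2} + 3 \left(-3\right) 51\right) = -13 - \left(-2 - 153\right) \left(-4 + \left(-2 - 153\right)^{2} - 459\right) = -13 - - 155 \left(-4 + \left(-155\right)^{2} - 459\right) = -13 - - 155 \left(-4 + 24025 - 459\right) = -13 - \left(-155\right) 23562 = -13 + 3652110 = 3652097$)
$M - -2449 = 3652097 - -2449 = 3652097 + 2449 = 3654546$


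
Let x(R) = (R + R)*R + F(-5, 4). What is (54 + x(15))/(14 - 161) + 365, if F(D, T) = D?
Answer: 53156/147 ≈ 361.61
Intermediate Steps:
x(R) = -5 + 2*R² (x(R) = (R + R)*R - 5 = (2*R)*R - 5 = 2*R² - 5 = -5 + 2*R²)
(54 + x(15))/(14 - 161) + 365 = (54 + (-5 + 2*15²))/(14 - 161) + 365 = (54 + (-5 + 2*225))/(-147) + 365 = (54 + (-5 + 450))*(-1/147) + 365 = (54 + 445)*(-1/147) + 365 = 499*(-1/147) + 365 = -499/147 + 365 = 53156/147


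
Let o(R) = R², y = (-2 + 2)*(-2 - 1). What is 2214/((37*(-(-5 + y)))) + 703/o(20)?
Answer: 203131/14800 ≈ 13.725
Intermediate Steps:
y = 0 (y = 0*(-3) = 0)
2214/((37*(-(-5 + y)))) + 703/o(20) = 2214/((37*(-(-5 + 0)))) + 703/(20²) = 2214/((37*(-1*(-5)))) + 703/400 = 2214/((37*5)) + 703*(1/400) = 2214/185 + 703/400 = 203131/14800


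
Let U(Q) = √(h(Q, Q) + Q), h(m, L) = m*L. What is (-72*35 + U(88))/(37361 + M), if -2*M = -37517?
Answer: -560/12471 + 4*√1958/112239 ≈ -0.043327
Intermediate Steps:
h(m, L) = L*m
M = 37517/2 (M = -½*(-37517) = 37517/2 ≈ 18759.)
U(Q) = √(Q + Q²) (U(Q) = √(Q*Q + Q) = √(Q² + Q) = √(Q + Q²))
(-72*35 + U(88))/(37361 + M) = (-72*35 + √(88*(1 + 88)))/(37361 + 37517/2) = (-2520 + √(88*89))/(112239/2) = (-2520 + √7832)*(2/112239) = (-2520 + 2*√1958)*(2/112239) = -560/12471 + 4*√1958/112239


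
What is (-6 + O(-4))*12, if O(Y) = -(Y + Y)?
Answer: 24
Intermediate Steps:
O(Y) = -2*Y
(-6 + O(-4))*12 = (-6 - 2*(-4))*12 = (-6 + 8)*12 = 2*12 = 24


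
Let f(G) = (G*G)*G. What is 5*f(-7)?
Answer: -1715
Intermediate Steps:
f(G) = G³ (f(G) = G²*G = G³)
5*f(-7) = 5*(-7)³ = 5*(-343) = -1715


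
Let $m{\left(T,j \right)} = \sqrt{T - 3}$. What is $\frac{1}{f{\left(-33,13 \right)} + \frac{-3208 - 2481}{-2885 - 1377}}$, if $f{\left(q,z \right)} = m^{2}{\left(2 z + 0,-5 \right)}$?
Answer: $\frac{4262}{103715} \approx 0.041093$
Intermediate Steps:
$m{\left(T,j \right)} = \sqrt{-3 + T}$
$f{\left(q,z \right)} = -3 + 2 z$ ($f{\left(q,z \right)} = \left(\sqrt{-3 + \left(2 z + 0\right)}\right)^{2} = \left(\sqrt{-3 + 2 z}\right)^{2} = -3 + 2 z$)
$\frac{1}{f{\left(-33,13 \right)} + \frac{-3208 - 2481}{-2885 - 1377}} = \frac{1}{\left(-3 + 2 \cdot 13\right) + \frac{-3208 - 2481}{-2885 - 1377}} = \frac{1}{\left(-3 + 26\right) - \frac{5689}{-4262}} = \frac{1}{23 - - \frac{5689}{4262}} = \frac{1}{23 + \frac{5689}{4262}} = \frac{1}{\frac{103715}{4262}} = \frac{4262}{103715}$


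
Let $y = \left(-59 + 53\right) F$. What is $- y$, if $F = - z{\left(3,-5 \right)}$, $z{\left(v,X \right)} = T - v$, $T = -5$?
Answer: $48$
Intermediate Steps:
$z{\left(v,X \right)} = -5 - v$
$F = 8$ ($F = - (-5 - 3) = \left(-1\right) \left(-8\right) = 8$)
$y = -48$ ($y = \left(-59 + 53\right) 8 = \left(-6\right) 8 = -48$)
$- y = \left(-1\right) \left(-48\right) = 48$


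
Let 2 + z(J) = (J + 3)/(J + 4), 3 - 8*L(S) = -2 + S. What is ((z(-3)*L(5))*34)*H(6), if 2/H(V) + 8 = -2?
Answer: 0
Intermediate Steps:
H(V) = -⅕ (H(V) = 2/(-8 - 2) = 2/(-10) = 2*(-⅒) = -⅕)
L(S) = 5/8 - S/8 (L(S) = 3/8 - (-2 + S)/8 = 3/8 + (¼ - S/8) = 5/8 - S/8)
z(J) = -2 + (3 + J)/(4 + J) (z(J) = -2 + (J + 3)/(J + 4) = -2 + (3 + J)/(4 + J))
((z(-3)*L(5))*34)*H(6) = ((((-5 - 1*(-3))/(4 - 3))*(5/8 - ⅛*5))*34)*(-⅕) = ((((-5 + 3)/1)*(5/8 - 5/8))*34)*(-⅕) = (((1*(-2))*0)*34)*(-⅕) = (-2*0*34)*(-⅕) = (0*34)*(-⅕) = 0*(-⅕) = 0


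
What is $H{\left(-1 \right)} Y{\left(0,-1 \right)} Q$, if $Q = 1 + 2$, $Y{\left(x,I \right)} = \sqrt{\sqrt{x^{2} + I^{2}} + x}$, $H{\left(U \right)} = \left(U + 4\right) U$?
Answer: $-9$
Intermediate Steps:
$H{\left(U \right)} = U \left(4 + U\right)$ ($H{\left(U \right)} = \left(4 + U\right) U = U \left(4 + U\right)$)
$Y{\left(x,I \right)} = \sqrt{x + \sqrt{I^{2} + x^{2}}}$ ($Y{\left(x,I \right)} = \sqrt{\sqrt{I^{2} + x^{2}} + x} = \sqrt{x + \sqrt{I^{2} + x^{2}}}$)
$Q = 3$
$H{\left(-1 \right)} Y{\left(0,-1 \right)} Q = - (4 - 1) \sqrt{0 + \sqrt{\left(-1\right)^{2} + 0^{2}}} \cdot 3 = \left(-1\right) 3 \sqrt{0 + \sqrt{1 + 0}} \cdot 3 = - 3 \sqrt{0 + \sqrt{1}} \cdot 3 = - 3 \sqrt{0 + 1} \cdot 3 = - 3 \sqrt{1} \cdot 3 = \left(-3\right) 1 \cdot 3 = \left(-3\right) 3 = -9$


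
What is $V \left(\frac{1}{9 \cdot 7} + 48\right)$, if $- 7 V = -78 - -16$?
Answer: $\frac{187550}{441} \approx 425.28$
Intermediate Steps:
$V = \frac{62}{7}$ ($V = - \frac{-78 - -16}{7} = - \frac{-78 + 16}{7} = \left(- \frac{1}{7}\right) \left(-62\right) = \frac{62}{7} \approx 8.8571$)
$V \left(\frac{1}{9 \cdot 7} + 48\right) = \frac{62 \left(\frac{1}{9 \cdot 7} + 48\right)}{7} = \frac{62 \left(\frac{1}{63} + 48\right)}{7} = \frac{62}{7} \cdot \frac{3025}{63} = \frac{187550}{441}$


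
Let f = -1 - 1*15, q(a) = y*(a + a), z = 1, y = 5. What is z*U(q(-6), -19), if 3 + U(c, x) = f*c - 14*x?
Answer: 1223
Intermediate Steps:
q(a) = 10*a (q(a) = 5*(a + a) = 5*(2*a) = 10*a)
f = -16 (f = -1 - 15 = -16)
U(c, x) = -3 - 16*c - 14*x (U(c, x) = -3 + (-16*c - 14*x) = -3 - 16*c - 14*x)
z*U(q(-6), -19) = 1*(-3 - 160*(-6) - 14*(-19)) = 1*(-3 - 16*(-60) + 266) = 1*(-3 + 960 + 266) = 1*1223 = 1223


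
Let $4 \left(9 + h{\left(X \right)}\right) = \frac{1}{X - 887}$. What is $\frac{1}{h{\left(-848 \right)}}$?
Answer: $- \frac{6940}{62461} \approx -0.11111$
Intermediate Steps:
$h{\left(X \right)} = -9 + \frac{1}{4 \left(-887 + X\right)}$ ($h{\left(X \right)} = -9 + \frac{1}{4 \left(X - 887\right)} = -9 + \frac{1}{4 \left(-887 + X\right)}$)
$\frac{1}{h{\left(-848 \right)}} = \frac{1}{\frac{1}{4} \frac{1}{-887 - 848} \left(31933 - -30528\right)} = \frac{1}{\frac{1}{4} \frac{1}{-1735} \left(31933 + 30528\right)} = \frac{1}{\frac{1}{4} \left(- \frac{1}{1735}\right) 62461} = \frac{1}{- \frac{62461}{6940}} = - \frac{6940}{62461}$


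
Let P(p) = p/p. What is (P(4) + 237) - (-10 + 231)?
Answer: 17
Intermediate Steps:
P(p) = 1
(P(4) + 237) - (-10 + 231) = (1 + 237) - (-10 + 231) = 238 - 1*221 = 238 - 221 = 17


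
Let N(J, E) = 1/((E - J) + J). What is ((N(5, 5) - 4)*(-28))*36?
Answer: 19152/5 ≈ 3830.4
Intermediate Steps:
N(J, E) = 1/E
((N(5, 5) - 4)*(-28))*36 = ((1/5 - 4)*(-28))*36 = ((⅕ - 4)*(-28))*36 = -19/5*(-28)*36 = (532/5)*36 = 19152/5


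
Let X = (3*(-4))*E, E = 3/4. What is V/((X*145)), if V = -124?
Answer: 124/1305 ≈ 0.095019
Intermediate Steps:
E = ¾ (E = 3*(¼) = ¾ ≈ 0.75000)
X = -9 (X = (3*(-4))*(¾) = -12*¾ = -9)
V/((X*145)) = -124/((-9*145)) = -124/(-1305) = -124*(-1/1305) = 124/1305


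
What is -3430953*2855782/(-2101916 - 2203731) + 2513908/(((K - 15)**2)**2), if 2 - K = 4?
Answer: 818354077121204642/359611943087 ≈ 2.2757e+6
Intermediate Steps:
K = -2 (K = 2 - 1*4 = 2 - 4 = -2)
-3430953*2855782/(-2101916 - 2203731) + 2513908/(((K - 15)**2)**2) = -3430953*2855782/(-2101916 - 2203731) + 2513908/(((-2 - 15)**2)**2) = -3430953/((-4305647*1/2855782)) + 2513908/(((-17)**2)**2) = -3430953/(-4305647/2855782) + 2513908/(289**2) = -3430953*(-2855782/4305647) + 2513908/83521 = 9798053820246/4305647 + 2513908*(1/83521) = 9798053820246/4305647 + 2513908/83521 = 818354077121204642/359611943087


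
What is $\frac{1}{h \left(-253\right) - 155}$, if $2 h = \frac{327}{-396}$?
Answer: $- \frac{24}{1213} \approx -0.019786$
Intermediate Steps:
$h = - \frac{109}{264}$ ($h = \frac{327 \frac{1}{-396}}{2} = \frac{327 \left(- \frac{1}{396}\right)}{2} = \frac{1}{2} \left(- \frac{109}{132}\right) = - \frac{109}{264} \approx -0.41288$)
$\frac{1}{h \left(-253\right) - 155} = \frac{1}{\left(- \frac{109}{264}\right) \left(-253\right) - 155} = \frac{1}{\frac{2507}{24} - 155} = \frac{1}{- \frac{1213}{24}} = - \frac{24}{1213}$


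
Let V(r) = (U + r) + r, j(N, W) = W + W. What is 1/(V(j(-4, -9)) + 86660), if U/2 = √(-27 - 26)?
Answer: 21656/1875929397 - I*√53/3751858794 ≈ 1.1544e-5 - 1.9404e-9*I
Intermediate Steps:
U = 2*I*√53 (U = 2*√(-27 - 26) = 2*√(-53) = 2*(I*√53) = 2*I*√53 ≈ 14.56*I)
j(N, W) = 2*W
V(r) = 2*r + 2*I*√53 (V(r) = (2*I*√53 + r) + r = (r + 2*I*√53) + r = 2*r + 2*I*√53)
1/(V(j(-4, -9)) + 86660) = 1/((2*(2*(-9)) + 2*I*√53) + 86660) = 1/((2*(-18) + 2*I*√53) + 86660) = 1/((-36 + 2*I*√53) + 86660) = 1/(86624 + 2*I*√53)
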